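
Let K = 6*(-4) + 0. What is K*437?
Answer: -10488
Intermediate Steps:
K = -24 (K = -24 + 0 = -24)
K*437 = -24*437 = -10488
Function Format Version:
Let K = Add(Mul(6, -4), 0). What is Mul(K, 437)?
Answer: -10488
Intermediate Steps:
K = -24 (K = Add(-24, 0) = -24)
Mul(K, 437) = Mul(-24, 437) = -10488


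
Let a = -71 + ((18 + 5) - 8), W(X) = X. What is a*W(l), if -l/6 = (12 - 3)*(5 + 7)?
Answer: 36288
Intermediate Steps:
l = -648 (l = -6*(12 - 3)*(5 + 7) = -54*12 = -6*108 = -648)
a = -56 (a = -71 + (23 - 8) = -71 + 15 = -56)
a*W(l) = -56*(-648) = 36288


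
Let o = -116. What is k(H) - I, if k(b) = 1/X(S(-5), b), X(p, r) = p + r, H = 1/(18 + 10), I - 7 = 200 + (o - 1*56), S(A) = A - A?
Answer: -7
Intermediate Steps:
S(A) = 0
I = 35 (I = 7 + (200 + (-116 - 1*56)) = 7 + (200 + (-116 - 56)) = 7 + (200 - 172) = 7 + 28 = 35)
H = 1/28 ≈ 0.035714
k(b) = 1/b (k(b) = 1/(0 + b) = 1/b)
k(H) - I = 1/(1/28) - 1*35 = 28 - 35 = -7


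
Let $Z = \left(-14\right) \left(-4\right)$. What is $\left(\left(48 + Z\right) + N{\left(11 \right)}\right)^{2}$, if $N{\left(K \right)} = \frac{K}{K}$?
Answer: $11025$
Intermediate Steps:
$Z = 56$
$N{\left(K \right)} = 1$
$\left(\left(48 + Z\right) + N{\left(11 \right)}\right)^{2} = \left(\left(48 + 56\right) + 1\right)^{2} = \left(104 + 1\right)^{2} = 105^{2} = 11025$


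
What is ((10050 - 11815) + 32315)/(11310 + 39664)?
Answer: 15275/25487 ≈ 0.59933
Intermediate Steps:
((10050 - 11815) + 32315)/(11310 + 39664) = (-1765 + 32315)/50974 = 30550*(1/50974) = 15275/25487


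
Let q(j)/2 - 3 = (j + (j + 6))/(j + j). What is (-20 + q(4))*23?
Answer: -483/2 ≈ -241.50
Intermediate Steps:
q(j) = 6 + (6 + 2*j)/j (q(j) = 6 + 2*((j + (j + 6))/(j + j)) = 6 + 2*((j + (6 + j))/((2*j))) = 6 + 2*((6 + 2*j)*(1/(2*j))) = 6 + 2*((6 + 2*j)/(2*j)) = 6 + (6 + 2*j)/j)
(-20 + q(4))*23 = (-20 + (8 + 6/4))*23 = (-20 + (8 + 6*(¼)))*23 = (-20 + (8 + 3/2))*23 = (-20 + 19/2)*23 = -21/2*23 = -483/2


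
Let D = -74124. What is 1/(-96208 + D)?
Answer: -1/170332 ≈ -5.8709e-6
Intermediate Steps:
1/(-96208 + D) = 1/(-96208 - 74124) = 1/(-170332) = -1/170332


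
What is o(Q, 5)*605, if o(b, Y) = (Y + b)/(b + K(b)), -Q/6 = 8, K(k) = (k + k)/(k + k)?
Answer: 26015/47 ≈ 553.51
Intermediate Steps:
K(k) = 1 (K(k) = (2*k)/((2*k)) = (2*k)*(1/(2*k)) = 1)
Q = -48 (Q = -6*8 = -48)
o(b, Y) = (Y + b)/(1 + b) (o(b, Y) = (Y + b)/(b + 1) = (Y + b)/(1 + b))
o(Q, 5)*605 = ((5 - 48)/(1 - 48))*605 = (-43/(-47))*605 = -1/47*(-43)*605 = (43/47)*605 = 26015/47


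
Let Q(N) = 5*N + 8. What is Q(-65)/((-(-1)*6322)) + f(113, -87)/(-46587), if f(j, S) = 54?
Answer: -5036489/98174338 ≈ -0.051301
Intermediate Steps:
Q(N) = 8 + 5*N
Q(-65)/((-(-1)*6322)) + f(113, -87)/(-46587) = (8 + 5*(-65))/((-(-1)*6322)) + 54/(-46587) = (8 - 325)/((-1*(-6322))) + 54*(-1/46587) = -317/6322 - 18/15529 = -5036489/98174338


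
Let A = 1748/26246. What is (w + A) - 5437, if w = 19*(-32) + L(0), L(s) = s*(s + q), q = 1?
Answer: -79327661/13123 ≈ -6044.9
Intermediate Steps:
L(s) = s*(1 + s) (L(s) = s*(s + 1) = s*(1 + s))
w = -608 (w = 19*(-32) + 0*(1 + 0) = -608 + 0*1 = -608 + 0 = -608)
A = 874/13123 (A = 1748*(1/26246) = 874/13123 ≈ 0.066601)
(w + A) - 5437 = (-608 + 874/13123) - 5437 = -7977910/13123 - 5437 = -79327661/13123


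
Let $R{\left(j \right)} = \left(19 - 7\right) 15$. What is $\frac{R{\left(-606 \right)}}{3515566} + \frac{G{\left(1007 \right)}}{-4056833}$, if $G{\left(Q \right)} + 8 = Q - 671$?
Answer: $- \frac{211437854}{7131032081239} \approx -2.965 \cdot 10^{-5}$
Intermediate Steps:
$R{\left(j \right)} = 180$ ($R{\left(j \right)} = 12 \cdot 15 = 180$)
$G{\left(Q \right)} = -679 + Q$ ($G{\left(Q \right)} = -8 + \left(Q - 671\right) = -8 + \left(-671 + Q\right) = -679 + Q$)
$\frac{R{\left(-606 \right)}}{3515566} + \frac{G{\left(1007 \right)}}{-4056833} = \frac{180}{3515566} + \frac{-679 + 1007}{-4056833} = 180 \cdot \frac{1}{3515566} + 328 \left(- \frac{1}{4056833}\right) = \frac{90}{1757783} - \frac{328}{4056833} = - \frac{211437854}{7131032081239}$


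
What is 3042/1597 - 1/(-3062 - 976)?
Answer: 12285193/6448686 ≈ 1.9051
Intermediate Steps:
3042/1597 - 1/(-3062 - 976) = 3042*(1/1597) - 1/(-4038) = 3042/1597 - 1*(-1/4038) = 3042/1597 + 1/4038 = 12285193/6448686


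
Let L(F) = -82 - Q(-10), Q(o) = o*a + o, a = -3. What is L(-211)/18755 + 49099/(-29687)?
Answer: -923879819/556779685 ≈ -1.6593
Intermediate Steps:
Q(o) = -2*o (Q(o) = o*(-3) + o = -3*o + o = -2*o)
L(F) = -102 (L(F) = -82 - (-2)*(-10) = -82 - 1*20 = -82 - 20 = -102)
L(-211)/18755 + 49099/(-29687) = -102/18755 + 49099/(-29687) = -102*1/18755 + 49099*(-1/29687) = -102/18755 - 49099/29687 = -923879819/556779685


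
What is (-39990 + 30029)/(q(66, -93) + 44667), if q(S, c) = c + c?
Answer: -9961/44481 ≈ -0.22394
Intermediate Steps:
q(S, c) = 2*c
(-39990 + 30029)/(q(66, -93) + 44667) = (-39990 + 30029)/(2*(-93) + 44667) = -9961/(-186 + 44667) = -9961/44481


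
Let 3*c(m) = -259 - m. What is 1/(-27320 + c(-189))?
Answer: -3/82030 ≈ -3.6572e-5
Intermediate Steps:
c(m) = -259/3 - m/3 (c(m) = (-259 - m)/3 = -259/3 - m/3)
1/(-27320 + c(-189)) = 1/(-27320 + (-259/3 - ⅓*(-189))) = 1/(-27320 + (-259/3 + 63)) = 1/(-27320 - 70/3) = 1/(-82030/3) = -3/82030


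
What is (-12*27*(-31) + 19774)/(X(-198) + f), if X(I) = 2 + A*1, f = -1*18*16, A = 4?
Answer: -14909/141 ≈ -105.74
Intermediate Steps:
f = -288 (f = -18*16 = -288)
X(I) = 6 (X(I) = 2 + 4*1 = 2 + 4 = 6)
(-12*27*(-31) + 19774)/(X(-198) + f) = (-12*27*(-31) + 19774)/(6 - 288) = (-324*(-31) + 19774)/(-282) = (10044 + 19774)*(-1/282) = 29818*(-1/282) = -14909/141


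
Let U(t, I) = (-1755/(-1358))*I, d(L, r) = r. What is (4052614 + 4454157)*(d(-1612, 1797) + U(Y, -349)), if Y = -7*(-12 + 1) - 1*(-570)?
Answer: 2221277106243/194 ≈ 1.1450e+10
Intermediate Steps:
Y = 647 (Y = -7*(-11) + 570 = 77 + 570 = 647)
U(t, I) = 1755*I/1358 (U(t, I) = (-1755*(-1/1358))*I = 1755*I/1358)
(4052614 + 4454157)*(d(-1612, 1797) + U(Y, -349)) = (4052614 + 4454157)*(1797 + (1755/1358)*(-349)) = 8506771*(1797 - 612495/1358) = 8506771*(1827831/1358) = 2221277106243/194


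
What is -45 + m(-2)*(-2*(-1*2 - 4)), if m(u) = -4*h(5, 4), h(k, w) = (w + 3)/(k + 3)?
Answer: -87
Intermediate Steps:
h(k, w) = (3 + w)/(3 + k)
m(u) = -7/2 (m(u) = -4*(3 + 4)/(3 + 5) = -4*7/8 = -7/2)
-45 + m(-2)*(-2*(-1*2 - 4)) = -45 - (-7)*(-1*2 - 4) = -45 - (-7)*(-2 - 4) = -45 - (-7)*(-6) = -45 - 7/2*12 = -45 - 42 = -87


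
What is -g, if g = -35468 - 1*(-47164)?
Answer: -11696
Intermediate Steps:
g = 11696 (g = -35468 + 47164 = 11696)
-g = -1*11696 = -11696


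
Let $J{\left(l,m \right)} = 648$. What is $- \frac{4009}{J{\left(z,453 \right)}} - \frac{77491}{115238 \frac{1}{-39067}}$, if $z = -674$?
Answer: $\frac{980627456057}{37337112} \approx 26264.0$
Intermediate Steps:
$- \frac{4009}{J{\left(z,453 \right)}} - \frac{77491}{115238 \frac{1}{-39067}} = - \frac{4009}{648} - \frac{77491}{115238 \frac{1}{-39067}} = \left(-4009\right) \frac{1}{648} - \frac{77491}{115238 \left(- \frac{1}{39067}\right)} = - \frac{4009}{648} - \frac{77491}{- \frac{115238}{39067}} = - \frac{4009}{648} - - \frac{3027340897}{115238} = - \frac{4009}{648} + \frac{3027340897}{115238} = \frac{980627456057}{37337112}$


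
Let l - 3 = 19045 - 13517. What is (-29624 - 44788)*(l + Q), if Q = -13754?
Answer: 611889876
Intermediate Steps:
l = 5531 (l = 3 + (19045 - 13517) = 3 + 5528 = 5531)
(-29624 - 44788)*(l + Q) = (-29624 - 44788)*(5531 - 13754) = -74412*(-8223) = 611889876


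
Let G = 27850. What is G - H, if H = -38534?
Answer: 66384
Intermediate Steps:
G - H = 27850 - 1*(-38534) = 27850 + 38534 = 66384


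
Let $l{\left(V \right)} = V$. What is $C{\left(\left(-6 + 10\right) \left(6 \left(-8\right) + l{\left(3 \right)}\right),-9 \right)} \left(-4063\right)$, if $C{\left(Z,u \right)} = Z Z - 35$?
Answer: $-131498995$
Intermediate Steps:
$C{\left(Z,u \right)} = -35 + Z^{2}$ ($C{\left(Z,u \right)} = Z^{2} - 35 = -35 + Z^{2}$)
$C{\left(\left(-6 + 10\right) \left(6 \left(-8\right) + l{\left(3 \right)}\right),-9 \right)} \left(-4063\right) = \left(-35 + \left(\left(-6 + 10\right) \left(6 \left(-8\right) + 3\right)\right)^{2}\right) \left(-4063\right) = \left(-35 + \left(4 \left(-48 + 3\right)\right)^{2}\right) \left(-4063\right) = \left(-35 + \left(4 \left(-45\right)\right)^{2}\right) \left(-4063\right) = \left(-35 + \left(-180\right)^{2}\right) \left(-4063\right) = \left(-35 + 32400\right) \left(-4063\right) = 32365 \left(-4063\right) = -131498995$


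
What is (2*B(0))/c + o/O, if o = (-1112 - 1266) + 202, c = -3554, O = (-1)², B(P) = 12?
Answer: -3866764/1777 ≈ -2176.0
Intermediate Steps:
O = 1
o = -2176 (o = -2378 + 202 = -2176)
(2*B(0))/c + o/O = (2*12)/(-3554) - 2176/1 = 24*(-1/3554) - 2176*1 = -12/1777 - 2176 = -3866764/1777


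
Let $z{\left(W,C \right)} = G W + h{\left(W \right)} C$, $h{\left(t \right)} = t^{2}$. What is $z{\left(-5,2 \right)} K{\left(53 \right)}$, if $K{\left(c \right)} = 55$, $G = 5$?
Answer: $1375$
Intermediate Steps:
$z{\left(W,C \right)} = 5 W + C W^{2}$ ($z{\left(W,C \right)} = 5 W + W^{2} C = 5 W + C W^{2}$)
$z{\left(-5,2 \right)} K{\left(53 \right)} = - 5 \left(5 + 2 \left(-5\right)\right) 55 = - 5 \left(5 - 10\right) 55 = \left(-5\right) \left(-5\right) 55 = 25 \cdot 55 = 1375$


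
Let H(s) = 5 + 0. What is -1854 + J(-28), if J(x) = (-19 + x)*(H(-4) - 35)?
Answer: -444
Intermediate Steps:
H(s) = 5
J(x) = 570 - 30*x (J(x) = (-19 + x)*(5 - 35) = (-19 + x)*(-30) = 570 - 30*x)
-1854 + J(-28) = -1854 + (570 - 30*(-28)) = -1854 + (570 + 840) = -1854 + 1410 = -444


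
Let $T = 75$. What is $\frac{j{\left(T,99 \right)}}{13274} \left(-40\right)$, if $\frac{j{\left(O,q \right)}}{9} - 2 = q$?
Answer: $- \frac{18180}{6637} \approx -2.7392$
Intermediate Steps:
$j{\left(O,q \right)} = 18 + 9 q$
$\frac{j{\left(T,99 \right)}}{13274} \left(-40\right) = \frac{18 + 9 \cdot 99}{13274} \left(-40\right) = \left(18 + 891\right) \frac{1}{13274} \left(-40\right) = 909 \cdot \frac{1}{13274} \left(-40\right) = \frac{909}{13274} \left(-40\right) = - \frac{18180}{6637}$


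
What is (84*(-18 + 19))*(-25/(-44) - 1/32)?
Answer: 3969/88 ≈ 45.102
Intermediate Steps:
(84*(-18 + 19))*(-25/(-44) - 1/32) = (84*1)*(-25*(-1/44) - 1*1/32) = 84*(25/44 - 1/32) = 84*(189/352) = 3969/88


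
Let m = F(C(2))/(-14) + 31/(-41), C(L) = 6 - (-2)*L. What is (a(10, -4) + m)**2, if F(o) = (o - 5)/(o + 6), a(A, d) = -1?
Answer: 266766889/84345856 ≈ 3.1628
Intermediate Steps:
C(L) = 6 + 2*L
F(o) = (-5 + o)/(6 + o)
m = -7149/9184 (m = ((-5 + (6 + 2*2))/(6 + (6 + 2*2)))/(-14) + 31/(-41) = ((-5 + (6 + 4))/(6 + (6 + 4)))*(-1/14) + 31*(-1/41) = ((-5 + 10)/(6 + 10))*(-1/14) - 31/41 = (5/16)*(-1/14) - 31/41 = -5/224 - 31/41 = -7149/9184 ≈ -0.77842)
(a(10, -4) + m)**2 = (-1 - 7149/9184)**2 = (-16333/9184)**2 = 266766889/84345856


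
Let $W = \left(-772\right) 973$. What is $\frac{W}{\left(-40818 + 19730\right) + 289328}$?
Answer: $- \frac{26827}{9580} \approx -2.8003$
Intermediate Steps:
$W = -751156$
$\frac{W}{\left(-40818 + 19730\right) + 289328} = - \frac{751156}{\left(-40818 + 19730\right) + 289328} = - \frac{751156}{-21088 + 289328} = - \frac{751156}{268240} = \left(-751156\right) \frac{1}{268240} = - \frac{26827}{9580}$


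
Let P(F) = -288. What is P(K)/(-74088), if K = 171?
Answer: 4/1029 ≈ 0.0038873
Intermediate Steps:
P(K)/(-74088) = -288/(-74088) = -288*(-1/74088) = 4/1029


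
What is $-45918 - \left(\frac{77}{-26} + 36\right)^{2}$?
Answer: $- \frac{31778449}{676} \approx -47010.0$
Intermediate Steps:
$-45918 - \left(\frac{77}{-26} + 36\right)^{2} = -45918 - \left(77 \left(- \frac{1}{26}\right) + 36\right)^{2} = -45918 - \left(- \frac{77}{26} + 36\right)^{2} = -45918 - \left(\frac{859}{26}\right)^{2} = -45918 - \frac{737881}{676} = - \frac{31778449}{676}$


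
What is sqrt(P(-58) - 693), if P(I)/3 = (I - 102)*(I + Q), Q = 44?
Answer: 7*sqrt(123) ≈ 77.634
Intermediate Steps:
P(I) = 3*(-102 + I)*(44 + I) (P(I) = 3*((I - 102)*(I + 44)) = 3*((-102 + I)*(44 + I)) = 3*(-102 + I)*(44 + I))
sqrt(P(-58) - 693) = sqrt((-13464 - 174*(-58) + 3*(-58)**2) - 693) = sqrt((-13464 + 10092 + 3*3364) - 693) = sqrt((-13464 + 10092 + 10092) - 693) = sqrt(6720 - 693) = sqrt(6027) = 7*sqrt(123)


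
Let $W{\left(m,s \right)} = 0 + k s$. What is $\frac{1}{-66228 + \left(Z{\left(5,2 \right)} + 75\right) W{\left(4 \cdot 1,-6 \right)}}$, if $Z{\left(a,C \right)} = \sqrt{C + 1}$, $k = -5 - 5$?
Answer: $- \frac{1286}{79381983} - \frac{5 \sqrt{3}}{317527932} \approx -1.6227 \cdot 10^{-5}$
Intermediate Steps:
$k = -10$
$W{\left(m,s \right)} = - 10 s$ ($W{\left(m,s \right)} = 0 - 10 s = - 10 s$)
$Z{\left(a,C \right)} = \sqrt{1 + C}$
$\frac{1}{-66228 + \left(Z{\left(5,2 \right)} + 75\right) W{\left(4 \cdot 1,-6 \right)}} = \frac{1}{-66228 + \left(\sqrt{1 + 2} + 75\right) \left(\left(-10\right) \left(-6\right)\right)} = \frac{1}{-66228 + \left(\sqrt{3} + 75\right) 60} = \frac{1}{-66228 + \left(75 + \sqrt{3}\right) 60} = \frac{1}{-66228 + \left(4500 + 60 \sqrt{3}\right)} = \frac{1}{-61728 + 60 \sqrt{3}}$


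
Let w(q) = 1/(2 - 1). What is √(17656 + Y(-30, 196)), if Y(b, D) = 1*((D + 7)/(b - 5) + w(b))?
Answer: 8*√6895/5 ≈ 132.86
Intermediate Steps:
w(q) = 1 (w(q) = 1/1 = 1)
Y(b, D) = 1 + (7 + D)/(-5 + b) (Y(b, D) = 1*((D + 7)/(b - 5) + 1) = 1*((7 + D)/(-5 + b) + 1) = 1*(1 + (7 + D)/(-5 + b)) = 1 + (7 + D)/(-5 + b))
√(17656 + Y(-30, 196)) = √(17656 + (2 + 196 - 30)/(-5 - 30)) = √(17656 + 168/(-35)) = √(17656 - 1/35*168) = √(17656 - 24/5) = √(88256/5) = 8*√6895/5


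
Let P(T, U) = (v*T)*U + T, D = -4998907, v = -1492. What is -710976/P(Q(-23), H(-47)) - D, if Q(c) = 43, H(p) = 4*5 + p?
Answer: 1237054419187/247465 ≈ 4.9989e+6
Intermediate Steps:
H(p) = 20 + p
P(T, U) = T - 1492*T*U (P(T, U) = (-1492*T)*U + T = -1492*T*U + T = T - 1492*T*U)
-710976/P(Q(-23), H(-47)) - D = -710976*1/(43*(1 - 1492*(20 - 47))) - 1*(-4998907) = -710976*1/(43*(1 - 1492*(-27))) + 4998907 = -710976*1/(43*(1 + 40284)) + 4998907 = -710976/(43*40285) + 4998907 = -710976/1732255 + 4998907 = -710976*1/1732255 + 4998907 = -101568/247465 + 4998907 = 1237054419187/247465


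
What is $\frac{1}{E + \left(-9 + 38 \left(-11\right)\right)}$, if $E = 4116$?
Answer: $\frac{1}{3689} \approx 0.00027108$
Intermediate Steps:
$\frac{1}{E + \left(-9 + 38 \left(-11\right)\right)} = \frac{1}{4116 + \left(-9 + 38 \left(-11\right)\right)} = \frac{1}{4116 - 427} = \frac{1}{3689}$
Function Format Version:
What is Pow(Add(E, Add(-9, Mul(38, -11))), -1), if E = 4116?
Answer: Rational(1, 3689) ≈ 0.00027108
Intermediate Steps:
Pow(Add(E, Add(-9, Mul(38, -11))), -1) = Pow(Add(4116, Add(-9, Mul(38, -11))), -1) = Pow(Add(4116, Add(-9, -418)), -1) = Pow(Add(4116, -427), -1) = Pow(3689, -1) = Rational(1, 3689)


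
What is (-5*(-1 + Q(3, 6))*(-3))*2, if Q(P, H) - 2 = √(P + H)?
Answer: 120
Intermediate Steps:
Q(P, H) = 2 + √(H + P) (Q(P, H) = 2 + √(P + H) = 2 + √(H + P))
(-5*(-1 + Q(3, 6))*(-3))*2 = (-5*(-1 + (2 + √(6 + 3)))*(-3))*2 = (-5*(-1 + (2 + √9))*(-3))*2 = (-5*(-1 + (2 + 3))*(-3))*2 = (-5*(-1 + 5)*(-3))*2 = (-5*4*(-3))*2 = -20*(-3)*2 = 60*2 = 120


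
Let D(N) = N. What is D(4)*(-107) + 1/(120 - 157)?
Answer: -15837/37 ≈ -428.03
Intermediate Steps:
D(4)*(-107) + 1/(120 - 157) = 4*(-107) + 1/(120 - 157) = -428 + 1/(-37) = -428 - 1/37 = -15837/37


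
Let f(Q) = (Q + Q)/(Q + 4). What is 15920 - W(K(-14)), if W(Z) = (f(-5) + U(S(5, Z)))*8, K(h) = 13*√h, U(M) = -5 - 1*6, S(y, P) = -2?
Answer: 15928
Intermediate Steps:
U(M) = -11 (U(M) = -5 - 6 = -11)
f(Q) = 2*Q/(4 + Q) (f(Q) = (2*Q)/(4 + Q) = 2*Q/(4 + Q))
W(Z) = -8 (W(Z) = (2*(-5)/(4 - 5) - 11)*8 = (2*(-5)/(-1) - 11)*8 = (2*(-5)*(-1) - 11)*8 = (10 - 11)*8 = -1*8 = -8)
15920 - W(K(-14)) = 15920 - 1*(-8) = 15920 + 8 = 15928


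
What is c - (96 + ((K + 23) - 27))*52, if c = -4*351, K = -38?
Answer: -4212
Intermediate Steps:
c = -1404
c - (96 + ((K + 23) - 27))*52 = -1404 - (96 + ((-38 + 23) - 27))*52 = -1404 - (96 + (-15 - 27))*52 = -1404 - (96 - 42)*52 = -1404 - 54*52 = -1404 - 1*2808 = -1404 - 2808 = -4212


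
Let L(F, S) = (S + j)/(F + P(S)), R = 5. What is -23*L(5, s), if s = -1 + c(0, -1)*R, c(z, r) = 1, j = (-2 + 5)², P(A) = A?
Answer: -299/9 ≈ -33.222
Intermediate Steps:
j = 9 (j = 3² = 9)
s = 4 (s = -1 + 1*5 = -1 + 5 = 4)
L(F, S) = (9 + S)/(F + S) (L(F, S) = (S + 9)/(F + S) = (9 + S)/(F + S))
-23*L(5, s) = -23*(9 + 4)/(5 + 4) = -23*13/9 = -299/9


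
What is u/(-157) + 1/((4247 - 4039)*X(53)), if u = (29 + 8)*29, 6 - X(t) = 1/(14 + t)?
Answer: -89486265/13095056 ≈ -6.8336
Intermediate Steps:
X(t) = 6 - 1/(14 + t)
u = 1073 (u = 37*29 = 1073)
u/(-157) + 1/((4247 - 4039)*X(53)) = 1073/(-157) + 1/((4247 - 4039)*(((83 + 6*53)/(14 + 53)))) = 1073*(-1/157) + 1/(208*(((83 + 318)/67))) = -1073/157 + 1/(208*(((1/67)*401))) = -1073/157 + 1/(208*(401/67)) = -1073/157 + (1/208)*(67/401) = -1073/157 + 67/83408 = -89486265/13095056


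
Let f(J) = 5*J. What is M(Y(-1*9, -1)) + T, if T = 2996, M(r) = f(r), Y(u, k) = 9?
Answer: 3041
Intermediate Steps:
M(r) = 5*r
M(Y(-1*9, -1)) + T = 5*9 + 2996 = 45 + 2996 = 3041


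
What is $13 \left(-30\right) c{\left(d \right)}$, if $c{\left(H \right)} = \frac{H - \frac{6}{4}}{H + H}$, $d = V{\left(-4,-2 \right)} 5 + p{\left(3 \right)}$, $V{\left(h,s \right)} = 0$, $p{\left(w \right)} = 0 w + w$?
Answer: $- \frac{195}{2} \approx -97.5$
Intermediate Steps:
$p{\left(w \right)} = w$ ($p{\left(w \right)} = 0 + w = w$)
$d = 3$ ($d = 0 \cdot 5 + 3 = 0 + 3 = 3$)
$c{\left(H \right)} = \frac{- \frac{3}{2} + H}{2 H}$ ($c{\left(H \right)} = \frac{H - \frac{3}{2}}{2 H} = \left(H - \frac{3}{2}\right) \frac{1}{2 H} = \left(- \frac{3}{2} + H\right) \frac{1}{2 H} = \frac{- \frac{3}{2} + H}{2 H}$)
$13 \left(-30\right) c{\left(d \right)} = 13 \left(-30\right) \frac{-3 + 2 \cdot 3}{4 \cdot 3} = - 390 \cdot \frac{1}{4} \cdot \frac{1}{3} \left(-3 + 6\right) = - 390 \cdot \frac{1}{4} \cdot \frac{1}{3} \cdot 3 = \left(-390\right) \frac{1}{4} = - \frac{195}{2}$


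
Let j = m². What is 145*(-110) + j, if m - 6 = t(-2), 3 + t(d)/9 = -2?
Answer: -14429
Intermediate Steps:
t(d) = -45 (t(d) = -27 + 9*(-2) = -27 - 18 = -45)
m = -39 (m = 6 - 45 = -39)
j = 1521 (j = (-39)² = 1521)
145*(-110) + j = 145*(-110) + 1521 = -15950 + 1521 = -14429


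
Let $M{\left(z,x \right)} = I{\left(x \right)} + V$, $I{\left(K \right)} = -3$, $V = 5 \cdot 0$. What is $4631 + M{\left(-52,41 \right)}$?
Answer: $4628$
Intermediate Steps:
$V = 0$
$M{\left(z,x \right)} = -3$ ($M{\left(z,x \right)} = -3 + 0 = -3$)
$4631 + M{\left(-52,41 \right)} = 4631 - 3 = 4628$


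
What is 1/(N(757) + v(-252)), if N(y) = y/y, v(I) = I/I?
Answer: 1/2 ≈ 0.50000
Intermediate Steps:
v(I) = 1
N(y) = 1
1/(N(757) + v(-252)) = 1/(1 + 1) = 1/2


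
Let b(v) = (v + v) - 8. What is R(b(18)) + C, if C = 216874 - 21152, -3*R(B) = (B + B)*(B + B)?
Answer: 584030/3 ≈ 1.9468e+5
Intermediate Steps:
b(v) = -8 + 2*v (b(v) = 2*v - 8 = -8 + 2*v)
R(B) = -4*B²/3 (R(B) = -(B + B)*(B + B)/3 = -2*B*2*B/3 = -4*B²/3)
C = 195722
R(b(18)) + C = -4*(-8 + 2*18)²/3 + 195722 = -4*(-8 + 36)²/3 + 195722 = -4/3*28² + 195722 = -4/3*784 + 195722 = -3136/3 + 195722 = 584030/3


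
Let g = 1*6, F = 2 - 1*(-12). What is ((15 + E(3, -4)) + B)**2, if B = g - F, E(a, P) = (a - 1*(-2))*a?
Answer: 484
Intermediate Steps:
F = 14 (F = 2 + 12 = 14)
E(a, P) = a*(2 + a) (E(a, P) = (a + 2)*a = (2 + a)*a = a*(2 + a))
g = 6
B = -8 (B = 6 - 1*14 = 6 - 14 = -8)
((15 + E(3, -4)) + B)**2 = ((15 + 3*(2 + 3)) - 8)**2 = ((15 + 3*5) - 8)**2 = ((15 + 15) - 8)**2 = (30 - 8)**2 = 22**2 = 484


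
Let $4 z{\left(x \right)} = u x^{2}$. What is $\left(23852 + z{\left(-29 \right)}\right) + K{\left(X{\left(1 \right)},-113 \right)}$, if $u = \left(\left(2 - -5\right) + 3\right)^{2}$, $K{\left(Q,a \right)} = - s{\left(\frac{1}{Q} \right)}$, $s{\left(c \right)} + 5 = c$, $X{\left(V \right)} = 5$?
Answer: $\frac{224409}{5} \approx 44882.0$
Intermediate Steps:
$s{\left(c \right)} = -5 + c$
$K{\left(Q,a \right)} = 5 - \frac{1}{Q}$ ($K{\left(Q,a \right)} = - (-5 + \frac{1}{Q}) = 5 - \frac{1}{Q}$)
$u = 100$ ($u = \left(\left(2 + 5\right) + 3\right)^{2} = \left(7 + 3\right)^{2} = 10^{2} = 100$)
$z{\left(x \right)} = 25 x^{2}$ ($z{\left(x \right)} = \frac{100 x^{2}}{4} = 25 x^{2}$)
$\left(23852 + z{\left(-29 \right)}\right) + K{\left(X{\left(1 \right)},-113 \right)} = \left(23852 + 25 \left(-29\right)^{2}\right) + \left(5 - \frac{1}{5}\right) = \left(23852 + 25 \cdot 841\right) + \left(5 - \frac{1}{5}\right) = \left(23852 + 21025\right) + \left(5 - \frac{1}{5}\right) = 44877 + \frac{24}{5} = \frac{224409}{5}$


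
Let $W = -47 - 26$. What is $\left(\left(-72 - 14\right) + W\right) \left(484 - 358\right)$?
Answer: $-20034$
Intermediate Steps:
$W = -73$
$\left(\left(-72 - 14\right) + W\right) \left(484 - 358\right) = \left(\left(-72 - 14\right) - 73\right) \left(484 - 358\right) = \left(-86 - 73\right) 126 = \left(-159\right) 126 = -20034$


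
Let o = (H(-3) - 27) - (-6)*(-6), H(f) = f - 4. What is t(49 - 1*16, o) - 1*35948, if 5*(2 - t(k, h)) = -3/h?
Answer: -12581103/350 ≈ -35946.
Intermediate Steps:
H(f) = -4 + f
o = -70 (o = ((-4 - 3) - 27) - (-6)*(-6) = (-7 - 27) - 1*36 = -34 - 36 = -70)
t(k, h) = 2 + 3/(5*h) (t(k, h) = 2 - (-3)/(5*h) = 2 + 3/(5*h))
t(49 - 1*16, o) - 1*35948 = (2 + (⅗)/(-70)) - 1*35948 = (2 + (⅗)*(-1/70)) - 35948 = (2 - 3/350) - 35948 = 697/350 - 35948 = -12581103/350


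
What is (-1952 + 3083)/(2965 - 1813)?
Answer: 377/384 ≈ 0.98177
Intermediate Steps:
(-1952 + 3083)/(2965 - 1813) = 1131/1152 = 1131*(1/1152) = 377/384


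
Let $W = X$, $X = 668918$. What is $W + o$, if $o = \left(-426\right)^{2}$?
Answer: $850394$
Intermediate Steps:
$o = 181476$
$W = 668918$
$W + o = 668918 + 181476 = 850394$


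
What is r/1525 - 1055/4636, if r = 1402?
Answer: 80177/115900 ≈ 0.69178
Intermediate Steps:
r/1525 - 1055/4636 = 1402/1525 - 1055/4636 = 80177/115900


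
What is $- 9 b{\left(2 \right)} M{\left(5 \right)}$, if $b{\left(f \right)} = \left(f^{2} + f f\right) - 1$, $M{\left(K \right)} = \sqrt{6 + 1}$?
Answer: $- 63 \sqrt{7} \approx -166.68$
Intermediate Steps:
$M{\left(K \right)} = \sqrt{7}$
$b{\left(f \right)} = -1 + 2 f^{2}$ ($b{\left(f \right)} = \left(f^{2} + f^{2}\right) - 1 = 2 f^{2} - 1 = -1 + 2 f^{2}$)
$- 9 b{\left(2 \right)} M{\left(5 \right)} = - 9 \left(-1 + 2 \cdot 2^{2}\right) \sqrt{7} = - 9 \left(-1 + 2 \cdot 4\right) \sqrt{7} = - 9 \left(-1 + 8\right) \sqrt{7} = \left(-9\right) 7 \sqrt{7} = - 63 \sqrt{7}$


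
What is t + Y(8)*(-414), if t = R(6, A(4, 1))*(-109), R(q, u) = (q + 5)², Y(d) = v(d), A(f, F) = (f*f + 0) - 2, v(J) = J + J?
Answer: -19813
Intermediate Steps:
v(J) = 2*J
A(f, F) = -2 + f² (A(f, F) = (f² + 0) - 2 = f² - 2 = -2 + f²)
Y(d) = 2*d
R(q, u) = (5 + q)²
t = -13189 (t = (5 + 6)²*(-109) = 11²*(-109) = 121*(-109) = -13189)
t + Y(8)*(-414) = -13189 + (2*8)*(-414) = -13189 + 16*(-414) = -13189 - 6624 = -19813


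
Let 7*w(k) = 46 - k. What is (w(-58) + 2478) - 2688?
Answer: -1366/7 ≈ -195.14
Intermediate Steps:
w(k) = 46/7 - k/7 (w(k) = (46 - k)/7 = 46/7 - k/7)
(w(-58) + 2478) - 2688 = ((46/7 - ⅐*(-58)) + 2478) - 2688 = ((46/7 + 58/7) + 2478) - 2688 = (104/7 + 2478) - 2688 = 17450/7 - 2688 = -1366/7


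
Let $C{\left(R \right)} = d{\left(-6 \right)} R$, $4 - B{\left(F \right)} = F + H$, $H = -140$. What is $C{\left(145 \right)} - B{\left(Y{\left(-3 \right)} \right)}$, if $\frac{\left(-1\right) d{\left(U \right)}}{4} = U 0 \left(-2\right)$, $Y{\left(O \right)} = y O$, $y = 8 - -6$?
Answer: $-186$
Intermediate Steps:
$y = 14$ ($y = 8 + 6 = 14$)
$Y{\left(O \right)} = 14 O$
$d{\left(U \right)} = 0$ ($d{\left(U \right)} = - 4 U 0 \left(-2\right) = - 4 \cdot 0 \left(-2\right) = \left(-4\right) 0 = 0$)
$B{\left(F \right)} = 144 - F$ ($B{\left(F \right)} = 4 - \left(F - 140\right) = 4 - \left(-140 + F\right) = 144 - F$)
$C{\left(R \right)} = 0$ ($C{\left(R \right)} = 0 R = 0$)
$C{\left(145 \right)} - B{\left(Y{\left(-3 \right)} \right)} = 0 - \left(144 - 14 \left(-3\right)\right) = 0 - \left(144 - -42\right) = 0 - \left(144 + 42\right) = 0 - 186 = -186$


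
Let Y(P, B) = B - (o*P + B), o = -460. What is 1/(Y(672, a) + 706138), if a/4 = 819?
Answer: 1/1015258 ≈ 9.8497e-7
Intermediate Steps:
a = 3276 (a = 4*819 = 3276)
Y(P, B) = 460*P (Y(P, B) = B - (-460*P + B) = B - (B - 460*P) = B + (-B + 460*P) = 460*P)
1/(Y(672, a) + 706138) = 1/(460*672 + 706138) = 1/(309120 + 706138) = 1/1015258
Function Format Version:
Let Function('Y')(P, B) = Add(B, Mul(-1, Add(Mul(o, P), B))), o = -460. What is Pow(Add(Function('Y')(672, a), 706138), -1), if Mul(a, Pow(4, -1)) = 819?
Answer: Rational(1, 1015258) ≈ 9.8497e-7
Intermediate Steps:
a = 3276 (a = Mul(4, 819) = 3276)
Function('Y')(P, B) = Mul(460, P) (Function('Y')(P, B) = Add(B, Mul(-1, Add(Mul(-460, P), B))) = Add(B, Mul(-1, Add(B, Mul(-460, P)))) = Add(B, Add(Mul(-1, B), Mul(460, P))) = Mul(460, P))
Pow(Add(Function('Y')(672, a), 706138), -1) = Pow(Add(Mul(460, 672), 706138), -1) = Pow(Add(309120, 706138), -1) = Pow(1015258, -1) = Rational(1, 1015258)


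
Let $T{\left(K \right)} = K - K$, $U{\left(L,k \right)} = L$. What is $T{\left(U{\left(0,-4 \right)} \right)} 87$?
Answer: $0$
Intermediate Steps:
$T{\left(K \right)} = 0$
$T{\left(U{\left(0,-4 \right)} \right)} 87 = 0 \cdot 87 = 0$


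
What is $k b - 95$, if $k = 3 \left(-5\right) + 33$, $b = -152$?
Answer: $-2831$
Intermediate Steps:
$k = 18$ ($k = -15 + 33 = 18$)
$k b - 95 = 18 \left(-152\right) - 95 = -2736 - 95 = -2831$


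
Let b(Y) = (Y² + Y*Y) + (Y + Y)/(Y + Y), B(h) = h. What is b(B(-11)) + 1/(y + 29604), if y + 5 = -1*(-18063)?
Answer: 11581867/47662 ≈ 243.00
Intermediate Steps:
y = 18058 (y = -5 - 1*(-18063) = -5 + 18063 = 18058)
b(Y) = 1 + 2*Y² (b(Y) = (Y² + Y²) + (2*Y)/((2*Y)) = 2*Y² + (2*Y)*(1/(2*Y)) = 2*Y² + 1 = 1 + 2*Y²)
b(B(-11)) + 1/(y + 29604) = (1 + 2*(-11)²) + 1/(18058 + 29604) = (1 + 2*121) + 1/47662 = (1 + 242) + 1/47662 = 243 + 1/47662 = 11581867/47662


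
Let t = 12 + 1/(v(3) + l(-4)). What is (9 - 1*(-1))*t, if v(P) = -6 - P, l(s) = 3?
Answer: 355/3 ≈ 118.33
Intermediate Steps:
t = 71/6 (t = 12 + 1/((-6 - 1*3) + 3) = 12 + 1/((-6 - 3) + 3) = 12 + 1/(-9 + 3) = 12 + 1/(-6) = 12 - ⅙ = 71/6 ≈ 11.833)
(9 - 1*(-1))*t = (9 - 1*(-1))*(71/6) = (9 + 1)*(71/6) = 10*(71/6) = 355/3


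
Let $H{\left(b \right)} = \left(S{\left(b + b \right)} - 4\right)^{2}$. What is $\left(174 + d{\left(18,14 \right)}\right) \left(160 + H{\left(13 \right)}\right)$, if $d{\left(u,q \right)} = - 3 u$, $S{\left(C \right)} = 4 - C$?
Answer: $100320$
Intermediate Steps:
$H{\left(b \right)} = 4 b^{2}$ ($H{\left(b \right)} = \left(\left(4 - \left(b + b\right)\right) - 4\right)^{2} = \left(\left(4 - 2 b\right) - 4\right)^{2} = \left(- 2 b\right)^{2} = 4 b^{2}$)
$\left(174 + d{\left(18,14 \right)}\right) \left(160 + H{\left(13 \right)}\right) = \left(174 - 54\right) \left(160 + 4 \cdot 13^{2}\right) = \left(174 - 54\right) \left(160 + 4 \cdot 169\right) = 120 \left(160 + 676\right) = 120 \cdot 836 = 100320$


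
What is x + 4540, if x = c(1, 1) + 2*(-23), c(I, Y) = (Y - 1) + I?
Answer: 4495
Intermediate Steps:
c(I, Y) = -1 + I + Y (c(I, Y) = (-1 + Y) + I = -1 + I + Y)
x = -45 (x = (-1 + 1 + 1) + 2*(-23) = 1 - 46 = -45)
x + 4540 = -45 + 4540 = 4495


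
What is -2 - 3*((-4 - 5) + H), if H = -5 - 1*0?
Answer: 40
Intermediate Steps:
H = -5 (H = -5 + 0 = -5)
-2 - 3*((-4 - 5) + H) = -2 - 3*((-4 - 5) - 5) = -2 - 3*(-9 - 5) = -2 - 3*(-14) = -2 + 42 = 40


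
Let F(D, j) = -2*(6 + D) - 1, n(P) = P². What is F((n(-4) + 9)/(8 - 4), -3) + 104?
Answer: 157/2 ≈ 78.500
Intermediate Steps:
F(D, j) = -13 - 2*D (F(D, j) = (-12 - 2*D) - 1 = -13 - 2*D)
F((n(-4) + 9)/(8 - 4), -3) + 104 = (-13 - 2*((-4)² + 9)/(8 - 4)) + 104 = (-13 - 2*(16 + 9)/4) + 104 = (-13 - 50/4) + 104 = (-13 - 2*25/4) + 104 = (-13 - 25/2) + 104 = -51/2 + 104 = 157/2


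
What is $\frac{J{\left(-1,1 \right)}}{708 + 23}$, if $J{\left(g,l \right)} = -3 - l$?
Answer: $- \frac{4}{731} \approx -0.005472$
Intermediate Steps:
$\frac{J{\left(-1,1 \right)}}{708 + 23} = \frac{-3 - 1}{708 + 23} = \frac{-3 - 1}{731} = \left(-4\right) \frac{1}{731} = - \frac{4}{731}$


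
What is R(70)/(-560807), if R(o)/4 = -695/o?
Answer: 278/3925649 ≈ 7.0816e-5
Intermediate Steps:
R(o) = -2780/o (R(o) = 4*(-695/o) = -2780/o)
R(70)/(-560807) = -2780/70/(-560807) = -2780*1/70*(-1/560807) = -278/7*(-1/560807) = 278/3925649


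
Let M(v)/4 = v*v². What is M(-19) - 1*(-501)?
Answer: -26935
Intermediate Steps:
M(v) = 4*v³ (M(v) = 4*(v*v²) = 4*v³)
M(-19) - 1*(-501) = 4*(-19)³ - 1*(-501) = 4*(-6859) + 501 = -27436 + 501 = -26935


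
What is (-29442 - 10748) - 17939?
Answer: -58129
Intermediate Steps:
(-29442 - 10748) - 17939 = -40190 - 17939 = -58129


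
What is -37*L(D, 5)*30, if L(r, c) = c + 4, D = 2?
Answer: -9990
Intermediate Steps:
L(r, c) = 4 + c
-37*L(D, 5)*30 = -37*(4 + 5)*30 = -37*9*30 = -333*30 = -9990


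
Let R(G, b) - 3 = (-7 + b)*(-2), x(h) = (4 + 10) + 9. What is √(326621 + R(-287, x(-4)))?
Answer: 216*√7 ≈ 571.48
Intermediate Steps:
x(h) = 23 (x(h) = 14 + 9 = 23)
R(G, b) = 17 - 2*b (R(G, b) = 3 + (-7 + b)*(-2) = 3 + (14 - 2*b) = 17 - 2*b)
√(326621 + R(-287, x(-4))) = √(326621 + (17 - 2*23)) = √(326621 + (17 - 46)) = √(326621 - 29) = √326592 = 216*√7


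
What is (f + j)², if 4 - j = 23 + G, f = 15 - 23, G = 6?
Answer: 1089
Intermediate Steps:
f = -8
j = -25 (j = 4 - (23 + 6) = 4 - 1*29 = 4 - 29 = -25)
(f + j)² = (-8 - 25)² = (-33)² = 1089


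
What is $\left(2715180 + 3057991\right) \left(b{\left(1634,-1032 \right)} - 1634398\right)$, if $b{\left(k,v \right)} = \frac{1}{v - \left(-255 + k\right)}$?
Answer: $- \frac{22749374182809009}{2411} \approx -9.4357 \cdot 10^{12}$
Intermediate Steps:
$b{\left(k,v \right)} = \frac{1}{255 + v - k}$
$\left(2715180 + 3057991\right) \left(b{\left(1634,-1032 \right)} - 1634398\right) = \left(2715180 + 3057991\right) \left(\frac{1}{255 - 1032 - 1634} - 1634398\right) = 5773171 \left(\frac{1}{255 - 1032 - 1634} - 1634398\right) = 5773171 \left(\frac{1}{-2411} - 1634398\right) = 5773171 \left(- \frac{1}{2411} - 1634398\right) = 5773171 \left(- \frac{3940533579}{2411}\right) = - \frac{22749374182809009}{2411}$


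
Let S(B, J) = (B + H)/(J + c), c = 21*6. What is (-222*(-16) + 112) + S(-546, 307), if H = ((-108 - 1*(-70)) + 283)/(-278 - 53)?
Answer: 524954501/143323 ≈ 3662.7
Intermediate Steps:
H = -245/331 (H = ((-108 + 70) + 283)/(-331) = (-38 + 283)*(-1/331) = 245*(-1/331) = -245/331 ≈ -0.74018)
c = 126
S(B, J) = (-245/331 + B)/(126 + J) (S(B, J) = (B - 245/331)/(J + 126) = (-245/331 + B)/(126 + J))
(-222*(-16) + 112) + S(-546, 307) = (-222*(-16) + 112) + (-245/331 - 546)/(126 + 307) = (3552 + 112) - 180971/331/433 = 3664 + (1/433)*(-180971/331) = 3664 - 180971/143323 = 524954501/143323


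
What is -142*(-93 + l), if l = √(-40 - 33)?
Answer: 13206 - 142*I*√73 ≈ 13206.0 - 1213.2*I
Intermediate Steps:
l = I*√73 (l = √(-73) = I*√73 ≈ 8.544*I)
-142*(-93 + l) = -142*(-93 + I*√73) = 13206 - 142*I*√73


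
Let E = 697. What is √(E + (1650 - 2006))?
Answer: √341 ≈ 18.466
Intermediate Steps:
√(E + (1650 - 2006)) = √(697 + (1650 - 2006)) = √(697 - 356) = √341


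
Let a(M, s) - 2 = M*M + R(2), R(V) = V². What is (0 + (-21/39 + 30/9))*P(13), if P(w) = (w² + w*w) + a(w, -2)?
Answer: 18639/13 ≈ 1433.8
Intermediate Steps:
a(M, s) = 6 + M² (a(M, s) = 2 + (M*M + 2²) = 2 + (M² + 4) = 2 + (4 + M²) = 6 + M²)
P(w) = 6 + 3*w² (P(w) = (w² + w*w) + (6 + w²) = (w² + w²) + (6 + w²) = 2*w² + (6 + w²) = 6 + 3*w²)
(0 + (-21/39 + 30/9))*P(13) = (0 + (-21/39 + 30/9))*(6 + 3*13²) = (0 + (-21*1/39 + 30*(⅑)))*(6 + 3*169) = (0 + (-7/13 + 10/3))*(6 + 507) = (0 + 109/39)*513 = (109/39)*513 = 18639/13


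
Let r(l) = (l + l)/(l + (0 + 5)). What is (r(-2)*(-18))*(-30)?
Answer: -720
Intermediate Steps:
r(l) = 2*l/(5 + l) (r(l) = (2*l)/(l + 5) = (2*l)/(5 + l) = 2*l/(5 + l))
(r(-2)*(-18))*(-30) = ((2*(-2)/(5 - 2))*(-18))*(-30) = ((2*(-2)/3)*(-18))*(-30) = ((2*(-2)*(⅓))*(-18))*(-30) = -4/3*(-18)*(-30) = 24*(-30) = -720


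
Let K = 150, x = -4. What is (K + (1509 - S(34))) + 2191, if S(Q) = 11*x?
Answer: 3894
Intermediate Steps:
S(Q) = -44 (S(Q) = 11*(-4) = -44)
(K + (1509 - S(34))) + 2191 = (150 + (1509 - 1*(-44))) + 2191 = (150 + (1509 + 44)) + 2191 = (150 + 1553) + 2191 = 1703 + 2191 = 3894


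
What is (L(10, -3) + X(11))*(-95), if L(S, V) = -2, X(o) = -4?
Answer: 570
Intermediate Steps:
(L(10, -3) + X(11))*(-95) = (-2 - 4)*(-95) = -6*(-95) = 570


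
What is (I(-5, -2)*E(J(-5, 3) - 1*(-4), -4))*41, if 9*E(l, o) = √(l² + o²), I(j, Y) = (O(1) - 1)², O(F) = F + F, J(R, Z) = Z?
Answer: 41*√65/9 ≈ 36.728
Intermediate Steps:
O(F) = 2*F
I(j, Y) = 1 (I(j, Y) = (2*1 - 1)² = (2 - 1)² = 1² = 1)
E(l, o) = √(l² + o²)/9
(I(-5, -2)*E(J(-5, 3) - 1*(-4), -4))*41 = (1*(√((3 - 1*(-4))² + (-4)²)/9))*41 = (1*(√((3 + 4)² + 16)/9))*41 = (1*(√(7² + 16)/9))*41 = (1*(√(49 + 16)/9))*41 = (1*(√65/9))*41 = (√65/9)*41 = 41*√65/9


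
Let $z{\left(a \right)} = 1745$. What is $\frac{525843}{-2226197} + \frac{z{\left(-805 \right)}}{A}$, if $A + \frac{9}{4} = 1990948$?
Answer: $- \frac{4172160689009}{17728949823251} \approx -0.23533$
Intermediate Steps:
$A = \frac{7963783}{4}$ ($A = - \frac{9}{4} + 1990948 = \frac{7963783}{4} \approx 1.9909 \cdot 10^{6}$)
$\frac{525843}{-2226197} + \frac{z{\left(-805 \right)}}{A} = \frac{525843}{-2226197} + \frac{1745}{\frac{7963783}{4}} = 525843 \left(- \frac{1}{2226197}\right) + 1745 \cdot \frac{4}{7963783} = - \frac{525843}{2226197} + \frac{6980}{7963783} = - \frac{4172160689009}{17728949823251}$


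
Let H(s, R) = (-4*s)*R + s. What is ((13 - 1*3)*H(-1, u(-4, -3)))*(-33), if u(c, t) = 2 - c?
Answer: -7590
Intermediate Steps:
H(s, R) = s - 4*R*s (H(s, R) = -4*R*s + s = s - 4*R*s)
((13 - 1*3)*H(-1, u(-4, -3)))*(-33) = ((13 - 1*3)*(-(1 - 4*(2 - 1*(-4)))))*(-33) = ((13 - 3)*(-(1 - 4*(2 + 4))))*(-33) = (10*(-(1 - 4*6)))*(-33) = (10*(-(1 - 24)))*(-33) = (10*(-1*(-23)))*(-33) = (10*23)*(-33) = 230*(-33) = -7590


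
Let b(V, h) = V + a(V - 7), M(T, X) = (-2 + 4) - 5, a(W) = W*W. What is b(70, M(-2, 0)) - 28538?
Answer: -24499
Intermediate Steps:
a(W) = W**2
M(T, X) = -3 (M(T, X) = 2 - 5 = -3)
b(V, h) = V + (-7 + V)**2 (b(V, h) = V + (V - 7)**2 = V + (-7 + V)**2)
b(70, M(-2, 0)) - 28538 = (70 + (-7 + 70)**2) - 28538 = (70 + 63**2) - 28538 = (70 + 3969) - 28538 = 4039 - 28538 = -24499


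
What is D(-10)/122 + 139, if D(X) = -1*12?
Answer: 8473/61 ≈ 138.90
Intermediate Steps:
D(X) = -12
D(-10)/122 + 139 = -12/122 + 139 = -12*1/122 + 139 = -6/61 + 139 = 8473/61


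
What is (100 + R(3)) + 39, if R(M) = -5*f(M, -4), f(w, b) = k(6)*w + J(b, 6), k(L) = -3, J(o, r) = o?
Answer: 204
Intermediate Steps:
f(w, b) = b - 3*w (f(w, b) = -3*w + b = b - 3*w)
R(M) = 20 + 15*M (R(M) = -5*(-4 - 3*M) = 20 + 15*M)
(100 + R(3)) + 39 = (100 + (20 + 15*3)) + 39 = (100 + (20 + 45)) + 39 = (100 + 65) + 39 = 165 + 39 = 204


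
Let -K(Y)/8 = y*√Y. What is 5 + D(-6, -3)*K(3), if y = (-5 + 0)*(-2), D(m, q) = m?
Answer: 5 + 480*√3 ≈ 836.38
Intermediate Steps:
y = 10 (y = -5*(-2) = 10)
K(Y) = -80*√Y
5 + D(-6, -3)*K(3) = 5 - (-480)*√3 = 5 + 480*√3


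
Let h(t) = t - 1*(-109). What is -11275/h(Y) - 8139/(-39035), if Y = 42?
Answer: -438890636/5894285 ≈ -74.460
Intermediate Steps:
h(t) = 109 + t (h(t) = t + 109 = 109 + t)
-11275/h(Y) - 8139/(-39035) = -11275/(109 + 42) - 8139/(-39035) = -11275/151 - 8139*(-1/39035) = -11275*1/151 + 8139/39035 = -11275/151 + 8139/39035 = -438890636/5894285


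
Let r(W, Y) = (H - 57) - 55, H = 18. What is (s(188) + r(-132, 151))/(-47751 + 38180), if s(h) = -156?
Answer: 250/9571 ≈ 0.026121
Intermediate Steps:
r(W, Y) = -94 (r(W, Y) = (18 - 57) - 55 = -39 - 55 = -94)
(s(188) + r(-132, 151))/(-47751 + 38180) = (-156 - 94)/(-47751 + 38180) = -250/(-9571) = -250*(-1/9571) = 250/9571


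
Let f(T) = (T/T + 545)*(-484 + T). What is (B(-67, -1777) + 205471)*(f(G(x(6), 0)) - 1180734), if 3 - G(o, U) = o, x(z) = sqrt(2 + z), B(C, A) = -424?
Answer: -295956637920 - 223911324*sqrt(2) ≈ -2.9627e+11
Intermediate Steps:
G(o, U) = 3 - o
f(T) = -264264 + 546*T (f(T) = (1 + 545)*(-484 + T) = 546*(-484 + T) = -264264 + 546*T)
(B(-67, -1777) + 205471)*(f(G(x(6), 0)) - 1180734) = (-424 + 205471)*((-264264 + 546*(3 - sqrt(2 + 6))) - 1180734) = 205047*((-264264 + 546*(3 - sqrt(8))) - 1180734) = 205047*((-264264 + 546*(3 - 2*sqrt(2))) - 1180734) = 205047*((-264264 + (1638 - 1092*sqrt(2))) - 1180734) = 205047*((-262626 - 1092*sqrt(2)) - 1180734) = 205047*(-1443360 - 1092*sqrt(2)) = -295956637920 - 223911324*sqrt(2)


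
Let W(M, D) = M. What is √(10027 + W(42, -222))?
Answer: √10069 ≈ 100.34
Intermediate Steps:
√(10027 + W(42, -222)) = √(10027 + 42) = √10069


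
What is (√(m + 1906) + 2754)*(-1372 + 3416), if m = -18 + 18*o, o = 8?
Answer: 5629176 + 8176*√127 ≈ 5.7213e+6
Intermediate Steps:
m = 126 (m = -18 + 18*8 = -18 + 144 = 126)
(√(m + 1906) + 2754)*(-1372 + 3416) = (√(126 + 1906) + 2754)*(-1372 + 3416) = (√2032 + 2754)*2044 = (4*√127 + 2754)*2044 = (2754 + 4*√127)*2044 = 5629176 + 8176*√127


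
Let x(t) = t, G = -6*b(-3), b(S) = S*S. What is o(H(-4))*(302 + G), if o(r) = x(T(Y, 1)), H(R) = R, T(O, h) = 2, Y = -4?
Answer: 496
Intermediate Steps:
b(S) = S²
G = -54 (G = -6*(-3)² = -6*9 = -54)
o(r) = 2
o(H(-4))*(302 + G) = 2*(302 - 54) = 2*248 = 496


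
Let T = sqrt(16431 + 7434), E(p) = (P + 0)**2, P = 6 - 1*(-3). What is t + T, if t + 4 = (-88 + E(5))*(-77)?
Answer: 535 + sqrt(23865) ≈ 689.48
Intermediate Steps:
P = 9 (P = 6 + 3 = 9)
E(p) = 81 (E(p) = (9 + 0)**2 = 9**2 = 81)
T = sqrt(23865) ≈ 154.48
t = 535 (t = -4 + (-88 + 81)*(-77) = -4 - 7*(-77) = -4 + 539 = 535)
t + T = 535 + sqrt(23865)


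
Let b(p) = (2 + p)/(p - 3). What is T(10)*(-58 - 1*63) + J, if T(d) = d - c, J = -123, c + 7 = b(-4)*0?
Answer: -2180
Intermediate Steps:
b(p) = (2 + p)/(-3 + p)
c = -7 (c = -7 + ((2 - 4)/(-3 - 4))*0 = -7 + (-2/(-7))*0 = -7 - 1/7*(-2)*0 = -7 + (2/7)*0 = -7 + 0 = -7)
T(d) = 7 + d (T(d) = d - 1*(-7) = d + 7 = 7 + d)
T(10)*(-58 - 1*63) + J = (7 + 10)*(-58 - 1*63) - 123 = 17*(-58 - 63) - 123 = 17*(-121) - 123 = -2057 - 123 = -2180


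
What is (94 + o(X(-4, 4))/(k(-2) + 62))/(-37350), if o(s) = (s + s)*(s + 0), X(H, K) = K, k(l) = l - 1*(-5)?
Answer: -37/14625 ≈ -0.0025299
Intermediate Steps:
k(l) = 5 + l (k(l) = l + 5 = 5 + l)
o(s) = 2*s**2 (o(s) = (2*s)*s = 2*s**2)
(94 + o(X(-4, 4))/(k(-2) + 62))/(-37350) = (94 + (2*4**2)/((5 - 2) + 62))/(-37350) = (94 + (2*16)/(3 + 62))*(-1/37350) = (94 + 32/65)*(-1/37350) = (6142/65)*(-1/37350) = -37/14625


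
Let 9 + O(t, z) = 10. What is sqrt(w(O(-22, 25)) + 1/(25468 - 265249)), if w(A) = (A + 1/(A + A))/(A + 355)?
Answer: sqrt(30671902646358)/85362036 ≈ 0.064879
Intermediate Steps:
O(t, z) = 1 (O(t, z) = -9 + 10 = 1)
w(A) = (A + 1/(2*A))/(355 + A)
sqrt(w(O(-22, 25)) + 1/(25468 - 265249)) = sqrt((1/2 + 1**2)/(1*(355 + 1)) + 1/(25468 - 265249)) = sqrt(1*(1/2 + 1)/356 + 1/(-239781)) = sqrt(1*(1/356)*(3/2) - 1/239781) = sqrt(3/712 - 1/239781) = sqrt(718631/170724072) = sqrt(30671902646358)/85362036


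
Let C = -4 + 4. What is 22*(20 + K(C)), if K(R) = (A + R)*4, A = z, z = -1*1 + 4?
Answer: 704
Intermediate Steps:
z = 3 (z = -1 + 4 = 3)
A = 3
C = 0
K(R) = 12 + 4*R (K(R) = (3 + R)*4 = 12 + 4*R)
22*(20 + K(C)) = 22*(20 + (12 + 4*0)) = 22*(20 + (12 + 0)) = 22*(20 + 12) = 22*32 = 704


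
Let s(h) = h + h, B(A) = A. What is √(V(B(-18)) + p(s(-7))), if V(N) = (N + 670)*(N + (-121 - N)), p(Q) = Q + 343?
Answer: I*√78563 ≈ 280.29*I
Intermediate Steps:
s(h) = 2*h
p(Q) = 343 + Q
V(N) = -81070 - 121*N (V(N) = (670 + N)*(-121) = -81070 - 121*N)
√(V(B(-18)) + p(s(-7))) = √((-81070 - 121*(-18)) + (343 + 2*(-7))) = √((-81070 + 2178) + (343 - 14)) = √(-78892 + 329) = √(-78563) = I*√78563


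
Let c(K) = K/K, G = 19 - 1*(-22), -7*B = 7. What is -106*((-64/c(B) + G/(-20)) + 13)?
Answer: 56233/10 ≈ 5623.3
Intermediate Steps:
B = -1 (B = -1/7*7 = -1)
G = 41 (G = 19 + 22 = 41)
c(K) = 1
-106*((-64/c(B) + G/(-20)) + 13) = -106*((-64/1 + 41/(-20)) + 13) = -106*((-64*1 + 41*(-1/20)) + 13) = -106*((-64 - 41/20) + 13) = -106*(-1321/20 + 13) = -106*(-1061/20) = 56233/10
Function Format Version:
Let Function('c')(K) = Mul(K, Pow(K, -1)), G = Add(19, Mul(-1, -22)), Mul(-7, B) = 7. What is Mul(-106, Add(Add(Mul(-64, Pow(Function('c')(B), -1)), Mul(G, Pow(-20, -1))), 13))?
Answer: Rational(56233, 10) ≈ 5623.3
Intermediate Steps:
B = -1 (B = Mul(Rational(-1, 7), 7) = -1)
G = 41 (G = Add(19, 22) = 41)
Function('c')(K) = 1
Mul(-106, Add(Add(Mul(-64, Pow(Function('c')(B), -1)), Mul(G, Pow(-20, -1))), 13)) = Mul(-106, Add(Add(Mul(-64, Pow(1, -1)), Mul(41, Pow(-20, -1))), 13)) = Mul(-106, Add(Add(Mul(-64, 1), Mul(41, Rational(-1, 20))), 13)) = Mul(-106, Add(Add(-64, Rational(-41, 20)), 13)) = Mul(-106, Add(Rational(-1321, 20), 13)) = Mul(-106, Rational(-1061, 20)) = Rational(56233, 10)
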